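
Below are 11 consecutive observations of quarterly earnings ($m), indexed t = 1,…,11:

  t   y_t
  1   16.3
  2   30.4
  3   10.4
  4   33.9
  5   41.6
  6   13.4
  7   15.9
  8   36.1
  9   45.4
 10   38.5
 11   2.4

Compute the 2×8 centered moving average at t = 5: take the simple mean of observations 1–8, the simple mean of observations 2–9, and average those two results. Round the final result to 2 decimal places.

Sum over 1–8: 16.3 + 30.4 + 10.4 + 33.9 + 41.6 + 13.4 + 15.9 + 36.1 = 198.0
Sum over 2–9: 30.4 + 10.4 + 33.9 + 41.6 + 13.4 + 15.9 + 36.1 + 45.4 = 227.1
CMA at t=5 = (198.0 + 227.1) / (2·8) = 425.1 / 16 = 26.57

26.57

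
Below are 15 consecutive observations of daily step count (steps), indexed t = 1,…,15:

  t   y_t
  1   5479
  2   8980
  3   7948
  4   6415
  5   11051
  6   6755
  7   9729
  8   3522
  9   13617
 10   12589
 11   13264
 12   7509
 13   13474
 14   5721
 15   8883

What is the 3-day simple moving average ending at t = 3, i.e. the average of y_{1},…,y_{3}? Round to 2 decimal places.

Sum of periods 1–3: 5479 + 8980 + 7948 = 22407
Divide by 3: 22407 / 3 = 7469.00

7469.00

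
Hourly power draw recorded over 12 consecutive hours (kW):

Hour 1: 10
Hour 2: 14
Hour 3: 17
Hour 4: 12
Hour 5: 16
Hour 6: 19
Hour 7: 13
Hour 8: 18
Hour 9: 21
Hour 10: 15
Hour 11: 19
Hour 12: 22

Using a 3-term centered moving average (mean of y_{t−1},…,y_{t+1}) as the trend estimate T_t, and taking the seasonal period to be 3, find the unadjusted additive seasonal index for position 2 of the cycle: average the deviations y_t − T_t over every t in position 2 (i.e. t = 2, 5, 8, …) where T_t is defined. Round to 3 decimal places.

0.417

Season position 2 occurs at t = 2, 5, 8, 11 (where T_t is defined).
t=2: T_2 = 13.66667; y_2 − T_2 = 14 − 13.66667 = 0.33333
t=5: T_5 = 15.66667; y_5 − T_5 = 16 − 15.66667 = 0.33333
t=8: T_8 = 17.33333; y_8 − T_8 = 18 − 17.33333 = 0.66667
t=11: T_11 = 18.66667; y_11 − T_11 = 19 − 18.66667 = 0.33333
Mean deviation: (0.33333 + 0.33333 + 0.66667 + 0.33333) / 4 = 0.417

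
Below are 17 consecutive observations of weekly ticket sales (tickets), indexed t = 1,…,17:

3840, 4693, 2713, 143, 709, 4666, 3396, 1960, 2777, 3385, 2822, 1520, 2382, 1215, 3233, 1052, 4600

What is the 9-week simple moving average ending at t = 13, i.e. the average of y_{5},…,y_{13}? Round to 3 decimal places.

2624.111

Sum of periods 5–13: 709 + 4666 + 3396 + 1960 + 2777 + 3385 + 2822 + 1520 + 2382 = 23617
Divide by 9: 23617 / 9 = 2624.111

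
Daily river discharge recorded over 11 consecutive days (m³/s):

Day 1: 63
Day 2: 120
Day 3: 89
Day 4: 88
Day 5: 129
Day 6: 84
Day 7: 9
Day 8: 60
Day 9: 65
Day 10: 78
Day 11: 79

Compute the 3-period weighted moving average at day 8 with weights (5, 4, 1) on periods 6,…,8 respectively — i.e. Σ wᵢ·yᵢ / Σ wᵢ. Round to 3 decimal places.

51.600

Weighted sum: 5·84 + 4·9 + 1·60 = 420 + 36 + 60 = 516
Weight total: 5 + 4 + 1 = 10
WMA = 516 / 10 = 51.600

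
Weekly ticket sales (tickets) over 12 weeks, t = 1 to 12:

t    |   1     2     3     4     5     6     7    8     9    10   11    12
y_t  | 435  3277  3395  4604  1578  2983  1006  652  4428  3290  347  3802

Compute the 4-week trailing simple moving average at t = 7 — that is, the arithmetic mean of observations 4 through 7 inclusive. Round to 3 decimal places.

Sum of periods 4–7: 4604 + 1578 + 2983 + 1006 = 10171
Divide by 4: 10171 / 4 = 2542.750

2542.750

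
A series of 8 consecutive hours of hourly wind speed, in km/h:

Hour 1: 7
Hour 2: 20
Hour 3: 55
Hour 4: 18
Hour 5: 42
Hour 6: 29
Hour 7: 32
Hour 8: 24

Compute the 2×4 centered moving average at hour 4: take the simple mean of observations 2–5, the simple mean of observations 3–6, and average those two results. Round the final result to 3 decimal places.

Sum over 2–5: 20 + 55 + 18 + 42 = 135
Sum over 3–6: 55 + 18 + 42 + 29 = 144
CMA at t=4 = (135 + 144) / (2·4) = 279 / 8 = 34.875

34.875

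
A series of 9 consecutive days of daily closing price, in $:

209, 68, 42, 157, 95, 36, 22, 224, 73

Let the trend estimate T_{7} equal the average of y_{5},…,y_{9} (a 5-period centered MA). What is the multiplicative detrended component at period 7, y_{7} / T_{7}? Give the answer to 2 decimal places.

0.24

Trend T_7 = (95 + 36 + 22 + 224 + 73) / 5 = 450/5 = 90.0000
Ratio to trend: 22 / 90.0000 = 0.24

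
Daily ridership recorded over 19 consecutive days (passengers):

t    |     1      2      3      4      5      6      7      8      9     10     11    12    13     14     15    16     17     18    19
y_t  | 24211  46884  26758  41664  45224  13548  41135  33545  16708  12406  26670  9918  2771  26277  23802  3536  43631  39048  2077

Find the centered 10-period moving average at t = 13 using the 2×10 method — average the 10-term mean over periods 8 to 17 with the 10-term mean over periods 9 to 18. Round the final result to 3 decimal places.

20201.550

Sum over 8–17: 33545 + 16708 + 12406 + 26670 + 9918 + 2771 + 26277 + 23802 + 3536 + 43631 = 199264
Sum over 9–18: 16708 + 12406 + 26670 + 9918 + 2771 + 26277 + 23802 + 3536 + 43631 + 39048 = 204767
CMA at t=13 = (199264 + 204767) / (2·10) = 404031 / 20 = 20201.550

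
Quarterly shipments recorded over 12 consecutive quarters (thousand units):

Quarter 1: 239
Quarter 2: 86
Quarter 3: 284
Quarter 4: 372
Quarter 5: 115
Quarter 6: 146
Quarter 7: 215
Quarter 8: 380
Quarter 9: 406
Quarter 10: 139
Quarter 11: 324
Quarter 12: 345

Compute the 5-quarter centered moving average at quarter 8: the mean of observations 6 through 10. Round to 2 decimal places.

Sum of periods 6–10: 146 + 215 + 380 + 406 + 139 = 1286
Divide by 5: 1286 / 5 = 257.20

257.20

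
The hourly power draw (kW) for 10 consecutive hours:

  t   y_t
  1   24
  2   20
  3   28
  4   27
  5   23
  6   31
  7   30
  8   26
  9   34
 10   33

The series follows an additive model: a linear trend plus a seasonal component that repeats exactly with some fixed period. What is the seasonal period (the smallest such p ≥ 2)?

3

First differences y_{t+1} − y_t: -4, 8, -1, -4, 8, -1, -4, 8, …
The difference pattern repeats every 3 terms and not for any smaller step, so p = 3.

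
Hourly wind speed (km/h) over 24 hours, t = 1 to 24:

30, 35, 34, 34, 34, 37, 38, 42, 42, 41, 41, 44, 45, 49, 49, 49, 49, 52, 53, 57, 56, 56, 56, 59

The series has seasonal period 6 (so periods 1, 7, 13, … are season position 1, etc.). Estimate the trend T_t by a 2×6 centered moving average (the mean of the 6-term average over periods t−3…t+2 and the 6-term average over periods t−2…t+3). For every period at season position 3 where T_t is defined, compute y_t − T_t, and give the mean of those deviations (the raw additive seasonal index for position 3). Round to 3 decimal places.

0.833

Season position 3 occurs at t = 9, 15, 21 (where T_t is defined).
t=9: T_9 = 40.75000; y_9 − T_9 = 42 − 40.75000 = 1.25000
t=15: T_15 = 48.16667; y_15 − T_15 = 49 − 48.16667 = 0.83333
t=21: T_21 = 55.58333; y_21 − T_21 = 56 − 55.58333 = 0.41667
Mean deviation: (1.25000 + 0.83333 + 0.41667) / 3 = 0.833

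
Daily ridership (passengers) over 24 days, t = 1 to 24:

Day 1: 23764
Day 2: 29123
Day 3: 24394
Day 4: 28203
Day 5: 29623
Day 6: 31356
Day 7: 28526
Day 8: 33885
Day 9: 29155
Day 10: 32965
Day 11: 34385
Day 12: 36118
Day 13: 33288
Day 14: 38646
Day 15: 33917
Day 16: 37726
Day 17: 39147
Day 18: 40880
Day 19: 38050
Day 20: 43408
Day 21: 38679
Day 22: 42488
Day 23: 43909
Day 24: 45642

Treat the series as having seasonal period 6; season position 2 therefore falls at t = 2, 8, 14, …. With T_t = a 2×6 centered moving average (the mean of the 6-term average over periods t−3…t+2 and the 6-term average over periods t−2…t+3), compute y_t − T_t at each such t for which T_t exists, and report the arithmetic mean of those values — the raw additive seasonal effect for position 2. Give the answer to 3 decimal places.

2569.389

Season position 2 occurs at t = 8, 14, 20 (where T_t is defined).
t=8: T_8 = 31315.16667; y_8 − T_8 = 33885 − 31315.16667 = 2569.83333
t=14: T_14 = 36076.83333; y_14 − T_14 = 38646 − 36076.83333 = 2569.16667
t=20: T_20 = 40838.83333; y_20 − T_20 = 43408 − 40838.83333 = 2569.16667
Mean deviation: (2569.83333 + 2569.16667 + 2569.16667) / 3 = 2569.389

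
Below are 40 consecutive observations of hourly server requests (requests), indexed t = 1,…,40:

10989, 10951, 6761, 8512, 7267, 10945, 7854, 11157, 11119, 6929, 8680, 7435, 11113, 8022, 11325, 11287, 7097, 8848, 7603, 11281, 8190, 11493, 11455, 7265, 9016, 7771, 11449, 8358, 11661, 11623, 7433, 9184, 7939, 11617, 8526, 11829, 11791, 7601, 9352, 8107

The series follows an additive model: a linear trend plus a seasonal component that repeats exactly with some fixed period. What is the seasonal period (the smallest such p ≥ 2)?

7

First differences y_{t+1} − y_t: -38, -4190, 1751, -1245, 3678, -3091, 3303, -38, -4190, 1751, -1245, 3678, -3091, 3303, -38, -4190, …
The difference pattern repeats every 7 terms and not for any smaller step, so p = 7.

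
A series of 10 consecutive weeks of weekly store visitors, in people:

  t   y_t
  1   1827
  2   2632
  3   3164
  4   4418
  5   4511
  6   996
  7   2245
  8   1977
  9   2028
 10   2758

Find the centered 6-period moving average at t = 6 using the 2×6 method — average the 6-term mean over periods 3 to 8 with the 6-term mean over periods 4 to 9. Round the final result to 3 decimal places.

2790.500

Sum over 3–8: 3164 + 4418 + 4511 + 996 + 2245 + 1977 = 17311
Sum over 4–9: 4418 + 4511 + 996 + 2245 + 1977 + 2028 = 16175
CMA at t=6 = (17311 + 16175) / (2·6) = 33486 / 12 = 2790.500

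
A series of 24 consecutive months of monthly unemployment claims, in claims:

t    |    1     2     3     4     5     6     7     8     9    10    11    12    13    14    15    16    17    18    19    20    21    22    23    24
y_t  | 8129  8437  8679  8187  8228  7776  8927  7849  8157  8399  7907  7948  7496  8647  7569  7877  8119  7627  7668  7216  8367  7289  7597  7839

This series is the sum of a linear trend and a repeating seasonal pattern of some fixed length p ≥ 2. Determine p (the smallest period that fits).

7

First differences y_{t+1} − y_t: 308, 242, -492, 41, -452, 1151, -1078, 308, 242, -492, 41, -452, 1151, -1078, 308, 242, …
The difference pattern repeats every 7 terms and not for any smaller step, so p = 7.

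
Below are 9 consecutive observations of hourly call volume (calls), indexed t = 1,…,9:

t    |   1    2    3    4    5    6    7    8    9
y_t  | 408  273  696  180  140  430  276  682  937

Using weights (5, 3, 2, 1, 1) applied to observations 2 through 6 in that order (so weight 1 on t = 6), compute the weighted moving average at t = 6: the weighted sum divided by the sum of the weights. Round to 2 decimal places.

Weighted sum: 5·273 + 3·696 + 2·180 + 1·140 + 1·430 = 1365 + 2088 + 360 + 140 + 430 = 4383
Weight total: 5 + 3 + 2 + 1 + 1 = 12
WMA = 4383 / 12 = 365.25

365.25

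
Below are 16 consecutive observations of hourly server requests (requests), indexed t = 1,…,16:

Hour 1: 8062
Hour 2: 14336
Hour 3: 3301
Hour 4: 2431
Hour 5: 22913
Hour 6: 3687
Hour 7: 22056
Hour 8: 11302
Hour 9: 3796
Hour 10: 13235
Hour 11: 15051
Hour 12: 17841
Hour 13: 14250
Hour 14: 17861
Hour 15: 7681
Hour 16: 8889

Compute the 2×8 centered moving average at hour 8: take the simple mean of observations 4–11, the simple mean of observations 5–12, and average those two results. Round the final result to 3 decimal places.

12772.000

Sum over 4–11: 2431 + 22913 + 3687 + 22056 + 11302 + 3796 + 13235 + 15051 = 94471
Sum over 5–12: 22913 + 3687 + 22056 + 11302 + 3796 + 13235 + 15051 + 17841 = 109881
CMA at t=8 = (94471 + 109881) / (2·8) = 204352 / 16 = 12772.000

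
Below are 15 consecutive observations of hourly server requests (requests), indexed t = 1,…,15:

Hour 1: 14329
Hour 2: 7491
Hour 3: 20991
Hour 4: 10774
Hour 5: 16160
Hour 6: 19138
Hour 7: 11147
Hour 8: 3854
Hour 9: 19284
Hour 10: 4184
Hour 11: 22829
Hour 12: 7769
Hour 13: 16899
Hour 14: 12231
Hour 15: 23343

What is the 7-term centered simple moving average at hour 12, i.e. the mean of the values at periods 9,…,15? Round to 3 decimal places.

15219.857

Sum of periods 9–15: 19284 + 4184 + 22829 + 7769 + 16899 + 12231 + 23343 = 106539
Divide by 7: 106539 / 7 = 15219.857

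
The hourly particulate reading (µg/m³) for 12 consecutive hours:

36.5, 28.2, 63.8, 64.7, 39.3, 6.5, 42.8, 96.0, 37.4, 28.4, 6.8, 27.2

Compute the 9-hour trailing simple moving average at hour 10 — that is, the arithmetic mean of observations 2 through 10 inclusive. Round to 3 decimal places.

Sum of periods 2–10: 28.2 + 63.8 + 64.7 + 39.3 + 6.5 + 42.8 + 96.0 + 37.4 + 28.4 = 407.1
Divide by 9: 407.1 / 9 = 45.233

45.233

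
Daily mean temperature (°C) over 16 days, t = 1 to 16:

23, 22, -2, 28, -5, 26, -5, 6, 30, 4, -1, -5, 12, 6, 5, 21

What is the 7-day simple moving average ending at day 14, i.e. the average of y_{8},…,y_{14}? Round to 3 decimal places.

Sum of periods 8–14: 6 + 30 + 4 + (-1) + (-5) + 12 + 6 = 52
Divide by 7: 52 / 7 = 7.429

7.429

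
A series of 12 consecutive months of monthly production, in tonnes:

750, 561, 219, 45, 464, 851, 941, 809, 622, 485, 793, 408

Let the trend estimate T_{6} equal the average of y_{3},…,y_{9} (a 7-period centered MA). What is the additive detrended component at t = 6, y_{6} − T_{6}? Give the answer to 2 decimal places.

Trend T_6 = (219 + 45 + 464 + 851 + 941 + 809 + 622) / 7 = 3951/7 = 564.4286
Detrended value: 851 − 564.4286 = 286.57

286.57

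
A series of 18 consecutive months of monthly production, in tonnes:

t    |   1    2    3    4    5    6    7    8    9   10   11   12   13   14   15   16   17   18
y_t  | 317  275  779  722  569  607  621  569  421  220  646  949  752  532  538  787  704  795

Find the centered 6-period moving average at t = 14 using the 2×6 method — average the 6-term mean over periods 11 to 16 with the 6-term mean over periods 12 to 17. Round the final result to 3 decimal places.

Sum over 11–16: 646 + 949 + 752 + 532 + 538 + 787 = 4204
Sum over 12–17: 949 + 752 + 532 + 538 + 787 + 704 = 4262
CMA at t=14 = (4204 + 4262) / (2·6) = 8466 / 12 = 705.500

705.500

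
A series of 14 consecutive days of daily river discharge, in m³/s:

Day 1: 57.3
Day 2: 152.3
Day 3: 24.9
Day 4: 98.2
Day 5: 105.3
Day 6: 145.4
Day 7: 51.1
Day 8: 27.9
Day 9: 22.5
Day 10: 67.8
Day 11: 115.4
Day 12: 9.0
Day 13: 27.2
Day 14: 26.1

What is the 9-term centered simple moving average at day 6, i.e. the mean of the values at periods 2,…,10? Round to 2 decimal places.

77.27

Sum of periods 2–10: 152.3 + 24.9 + 98.2 + 105.3 + 145.4 + 51.1 + 27.9 + 22.5 + 67.8 = 695.4
Divide by 9: 695.4 / 9 = 77.27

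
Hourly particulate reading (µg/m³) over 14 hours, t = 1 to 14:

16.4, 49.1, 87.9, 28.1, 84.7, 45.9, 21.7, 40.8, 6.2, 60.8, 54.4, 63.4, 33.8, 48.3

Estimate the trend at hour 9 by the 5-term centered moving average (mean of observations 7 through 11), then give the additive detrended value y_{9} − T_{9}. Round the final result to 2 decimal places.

-30.58

Trend T_9 = (21.7 + 40.8 + 6.2 + 60.8 + 54.4) / 5 = 183.9/5 = 36.7800
Detrended value: 6.2 − 36.7800 = -30.58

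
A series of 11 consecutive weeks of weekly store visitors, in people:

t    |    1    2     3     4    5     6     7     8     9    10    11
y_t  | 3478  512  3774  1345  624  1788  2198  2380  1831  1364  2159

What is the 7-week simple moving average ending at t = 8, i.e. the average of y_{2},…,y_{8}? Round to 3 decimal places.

Sum of periods 2–8: 512 + 3774 + 1345 + 624 + 1788 + 2198 + 2380 = 12621
Divide by 7: 12621 / 7 = 1803.000

1803.000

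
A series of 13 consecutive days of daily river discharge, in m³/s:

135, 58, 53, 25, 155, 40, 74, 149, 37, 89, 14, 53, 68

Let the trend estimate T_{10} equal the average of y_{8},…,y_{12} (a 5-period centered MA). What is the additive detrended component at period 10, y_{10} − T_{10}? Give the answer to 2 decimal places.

20.60

Trend T_10 = (149 + 37 + 89 + 14 + 53) / 5 = 342/5 = 68.4000
Detrended value: 89 − 68.4000 = 20.60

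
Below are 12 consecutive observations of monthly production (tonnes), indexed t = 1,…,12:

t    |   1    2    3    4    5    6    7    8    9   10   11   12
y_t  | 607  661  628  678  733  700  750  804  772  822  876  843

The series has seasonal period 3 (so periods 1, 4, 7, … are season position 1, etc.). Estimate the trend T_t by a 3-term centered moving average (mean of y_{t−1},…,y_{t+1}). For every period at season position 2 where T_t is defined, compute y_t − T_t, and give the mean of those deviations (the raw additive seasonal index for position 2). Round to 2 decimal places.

29.00

Season position 2 occurs at t = 2, 5, 8, 11 (where T_t is defined).
t=2: T_2 = 632.0000; y_2 − T_2 = 661 − 632.0000 = 29.0000
t=5: T_5 = 703.6667; y_5 − T_5 = 733 − 703.6667 = 29.3333
t=8: T_8 = 775.3333; y_8 − T_8 = 804 − 775.3333 = 28.6667
t=11: T_11 = 847.0000; y_11 − T_11 = 876 − 847.0000 = 29.0000
Mean deviation: (29.0000 + 29.3333 + 28.6667 + 29.0000) / 4 = 29.00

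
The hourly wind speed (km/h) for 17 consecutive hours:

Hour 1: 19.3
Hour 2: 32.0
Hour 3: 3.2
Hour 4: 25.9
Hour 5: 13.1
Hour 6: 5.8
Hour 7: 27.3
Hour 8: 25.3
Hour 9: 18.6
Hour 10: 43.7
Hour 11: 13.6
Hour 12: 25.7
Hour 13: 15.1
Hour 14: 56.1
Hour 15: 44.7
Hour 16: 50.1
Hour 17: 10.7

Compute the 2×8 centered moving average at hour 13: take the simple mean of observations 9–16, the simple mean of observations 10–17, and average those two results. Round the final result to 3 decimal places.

32.956

Sum over 9–16: 18.6 + 43.7 + 13.6 + 25.7 + 15.1 + 56.1 + 44.7 + 50.1 = 267.6
Sum over 10–17: 43.7 + 13.6 + 25.7 + 15.1 + 56.1 + 44.7 + 50.1 + 10.7 = 259.7
CMA at t=13 = (267.6 + 259.7) / (2·8) = 527.3 / 16 = 32.956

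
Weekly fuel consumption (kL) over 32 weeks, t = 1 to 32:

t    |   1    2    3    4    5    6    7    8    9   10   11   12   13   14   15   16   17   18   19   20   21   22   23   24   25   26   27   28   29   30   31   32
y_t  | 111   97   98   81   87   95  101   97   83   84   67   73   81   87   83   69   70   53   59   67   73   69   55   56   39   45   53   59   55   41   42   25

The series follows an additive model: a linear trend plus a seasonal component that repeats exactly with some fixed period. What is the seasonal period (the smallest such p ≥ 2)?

7

First differences y_{t+1} − y_t: -14, 1, -17, 6, 8, 6, -4, -14, 1, -17, 6, 8, 6, -4, -14, 1, …
The difference pattern repeats every 7 terms and not for any smaller step, so p = 7.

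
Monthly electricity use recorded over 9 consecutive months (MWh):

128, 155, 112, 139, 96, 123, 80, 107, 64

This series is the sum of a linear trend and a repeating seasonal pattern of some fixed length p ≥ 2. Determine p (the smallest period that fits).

First differences y_{t+1} − y_t: 27, -43, 27, -43, 27, -43, …
The difference pattern repeats every 2 terms and not for any smaller step, so p = 2.

2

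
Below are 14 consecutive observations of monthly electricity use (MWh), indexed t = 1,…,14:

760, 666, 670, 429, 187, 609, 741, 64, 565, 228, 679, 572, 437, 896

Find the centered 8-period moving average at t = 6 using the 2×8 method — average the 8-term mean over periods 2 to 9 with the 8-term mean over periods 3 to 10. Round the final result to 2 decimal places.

Sum over 2–9: 666 + 670 + 429 + 187 + 609 + 741 + 64 + 565 = 3931
Sum over 3–10: 670 + 429 + 187 + 609 + 741 + 64 + 565 + 228 = 3493
CMA at t=6 = (3931 + 3493) / (2·8) = 7424 / 16 = 464.00

464.00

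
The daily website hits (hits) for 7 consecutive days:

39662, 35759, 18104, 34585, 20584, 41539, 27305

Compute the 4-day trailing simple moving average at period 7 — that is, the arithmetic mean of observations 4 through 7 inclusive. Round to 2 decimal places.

Sum of periods 4–7: 34585 + 20584 + 41539 + 27305 = 124013
Divide by 4: 124013 / 4 = 31003.25

31003.25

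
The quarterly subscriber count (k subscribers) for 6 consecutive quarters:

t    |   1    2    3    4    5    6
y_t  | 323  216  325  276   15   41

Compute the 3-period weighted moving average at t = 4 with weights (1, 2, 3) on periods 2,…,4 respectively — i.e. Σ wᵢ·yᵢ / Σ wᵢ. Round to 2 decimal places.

282.33

Weighted sum: 1·216 + 2·325 + 3·276 = 216 + 650 + 828 = 1694
Weight total: 1 + 2 + 3 = 6
WMA = 1694 / 6 = 282.33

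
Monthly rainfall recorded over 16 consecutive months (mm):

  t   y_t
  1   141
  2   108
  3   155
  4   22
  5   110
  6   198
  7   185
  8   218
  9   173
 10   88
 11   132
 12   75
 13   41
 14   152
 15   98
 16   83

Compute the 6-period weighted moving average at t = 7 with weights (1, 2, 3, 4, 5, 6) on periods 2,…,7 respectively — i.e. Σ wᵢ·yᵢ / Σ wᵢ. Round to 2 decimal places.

144.00

Weighted sum: 1·108 + 2·155 + 3·22 + 4·110 + 5·198 + 6·185 = 108 + 310 + 66 + 440 + 990 + 1110 = 3024
Weight total: 1 + 2 + 3 + 4 + 5 + 6 = 21
WMA = 3024 / 21 = 144.00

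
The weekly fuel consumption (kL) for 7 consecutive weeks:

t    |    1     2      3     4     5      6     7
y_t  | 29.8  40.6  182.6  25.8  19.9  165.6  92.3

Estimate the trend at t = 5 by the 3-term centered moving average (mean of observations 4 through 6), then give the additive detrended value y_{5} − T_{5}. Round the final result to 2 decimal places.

-50.53

Trend T_5 = (25.8 + 19.9 + 165.6) / 3 = 211.3/3 = 70.4333
Detrended value: 19.9 − 70.4333 = -50.53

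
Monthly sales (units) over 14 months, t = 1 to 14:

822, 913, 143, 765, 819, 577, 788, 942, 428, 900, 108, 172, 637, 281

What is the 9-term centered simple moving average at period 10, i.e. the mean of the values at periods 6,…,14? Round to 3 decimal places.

Sum of periods 6–14: 577 + 788 + 942 + 428 + 900 + 108 + 172 + 637 + 281 = 4833
Divide by 9: 4833 / 9 = 537.000

537.000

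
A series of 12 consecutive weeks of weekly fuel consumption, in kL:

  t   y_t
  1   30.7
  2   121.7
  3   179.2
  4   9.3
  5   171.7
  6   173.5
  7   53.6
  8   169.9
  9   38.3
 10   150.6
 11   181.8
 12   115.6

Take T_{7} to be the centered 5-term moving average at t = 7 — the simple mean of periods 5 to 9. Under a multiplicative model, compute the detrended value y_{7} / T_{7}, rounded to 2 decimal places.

Trend T_7 = (171.7 + 173.5 + 53.6 + 169.9 + 38.3) / 5 = 607.0/5 = 121.4000
Ratio to trend: 53.6 / 121.4000 = 0.44

0.44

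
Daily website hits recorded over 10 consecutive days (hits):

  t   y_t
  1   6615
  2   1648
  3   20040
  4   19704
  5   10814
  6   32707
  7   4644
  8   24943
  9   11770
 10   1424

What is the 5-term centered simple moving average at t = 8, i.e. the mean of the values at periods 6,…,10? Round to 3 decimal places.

Sum of periods 6–10: 32707 + 4644 + 24943 + 11770 + 1424 = 75488
Divide by 5: 75488 / 5 = 15097.600

15097.600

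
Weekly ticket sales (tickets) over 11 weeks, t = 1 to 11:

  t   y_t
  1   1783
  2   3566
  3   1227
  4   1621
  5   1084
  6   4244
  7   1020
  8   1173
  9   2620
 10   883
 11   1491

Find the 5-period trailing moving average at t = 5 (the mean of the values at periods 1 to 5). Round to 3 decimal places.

1856.200

Sum of periods 1–5: 1783 + 3566 + 1227 + 1621 + 1084 = 9281
Divide by 5: 9281 / 5 = 1856.200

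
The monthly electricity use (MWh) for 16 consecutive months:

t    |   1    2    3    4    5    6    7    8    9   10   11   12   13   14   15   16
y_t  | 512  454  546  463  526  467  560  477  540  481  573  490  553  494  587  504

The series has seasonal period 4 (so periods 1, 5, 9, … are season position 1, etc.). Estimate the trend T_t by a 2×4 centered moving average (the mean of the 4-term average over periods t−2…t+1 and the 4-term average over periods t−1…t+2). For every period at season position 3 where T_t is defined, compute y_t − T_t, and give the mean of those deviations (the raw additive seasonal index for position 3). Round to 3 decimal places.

50.542

Season position 3 occurs at t = 3, 7, 11 (where T_t is defined).
t=3: T_3 = 495.50000; y_3 − T_3 = 546 − 495.50000 = 50.50000
t=7: T_7 = 509.25000; y_7 − T_7 = 560 − 509.25000 = 50.75000
t=11: T_11 = 522.62500; y_11 − T_11 = 573 − 522.62500 = 50.37500
Mean deviation: (50.50000 + 50.75000 + 50.37500) / 3 = 50.542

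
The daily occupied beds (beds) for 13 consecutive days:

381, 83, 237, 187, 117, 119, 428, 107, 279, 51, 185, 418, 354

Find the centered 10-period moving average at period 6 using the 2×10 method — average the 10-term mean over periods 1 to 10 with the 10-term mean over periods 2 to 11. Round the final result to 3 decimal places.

189.100

Sum over 1–10: 381 + 83 + 237 + 187 + 117 + 119 + 428 + 107 + 279 + 51 = 1989
Sum over 2–11: 83 + 237 + 187 + 117 + 119 + 428 + 107 + 279 + 51 + 185 = 1793
CMA at t=6 = (1989 + 1793) / (2·10) = 3782 / 20 = 189.100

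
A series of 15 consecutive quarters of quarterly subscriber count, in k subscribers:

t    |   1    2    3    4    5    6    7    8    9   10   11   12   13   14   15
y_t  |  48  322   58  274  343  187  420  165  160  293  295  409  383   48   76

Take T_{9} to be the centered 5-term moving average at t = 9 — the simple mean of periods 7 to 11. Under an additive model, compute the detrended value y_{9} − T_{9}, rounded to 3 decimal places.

-106.600

Trend T_9 = (420 + 165 + 160 + 293 + 295) / 5 = 1333/5 = 266.60000
Detrended value: 160 − 266.60000 = -106.600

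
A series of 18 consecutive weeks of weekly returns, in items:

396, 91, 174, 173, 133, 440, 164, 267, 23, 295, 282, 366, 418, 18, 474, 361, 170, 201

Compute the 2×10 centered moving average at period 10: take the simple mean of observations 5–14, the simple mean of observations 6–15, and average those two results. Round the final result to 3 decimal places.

257.650

Sum over 5–14: 133 + 440 + 164 + 267 + 23 + 295 + 282 + 366 + 418 + 18 = 2406
Sum over 6–15: 440 + 164 + 267 + 23 + 295 + 282 + 366 + 418 + 18 + 474 = 2747
CMA at t=10 = (2406 + 2747) / (2·10) = 5153 / 20 = 257.650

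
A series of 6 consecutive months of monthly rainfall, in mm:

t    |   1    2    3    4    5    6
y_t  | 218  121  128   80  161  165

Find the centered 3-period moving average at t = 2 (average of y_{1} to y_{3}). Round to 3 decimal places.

155.667

Sum of periods 1–3: 218 + 121 + 128 = 467
Divide by 3: 467 / 3 = 155.667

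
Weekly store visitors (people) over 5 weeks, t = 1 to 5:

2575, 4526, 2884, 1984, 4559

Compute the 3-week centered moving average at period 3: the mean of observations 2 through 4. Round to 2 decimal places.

Sum of periods 2–4: 4526 + 2884 + 1984 = 9394
Divide by 3: 9394 / 3 = 3131.33

3131.33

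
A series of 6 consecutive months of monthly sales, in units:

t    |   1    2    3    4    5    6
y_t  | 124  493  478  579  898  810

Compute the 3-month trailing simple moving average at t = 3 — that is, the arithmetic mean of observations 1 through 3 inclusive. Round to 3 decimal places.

Sum of periods 1–3: 124 + 493 + 478 = 1095
Divide by 3: 1095 / 3 = 365.000

365.000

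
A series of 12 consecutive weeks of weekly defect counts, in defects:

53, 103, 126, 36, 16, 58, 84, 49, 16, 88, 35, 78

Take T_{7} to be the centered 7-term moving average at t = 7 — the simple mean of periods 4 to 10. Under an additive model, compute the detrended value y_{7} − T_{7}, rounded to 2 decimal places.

Trend T_7 = (36 + 16 + 58 + 84 + 49 + 16 + 88) / 7 = 347/7 = 49.5714
Detrended value: 84 − 49.5714 = 34.43

34.43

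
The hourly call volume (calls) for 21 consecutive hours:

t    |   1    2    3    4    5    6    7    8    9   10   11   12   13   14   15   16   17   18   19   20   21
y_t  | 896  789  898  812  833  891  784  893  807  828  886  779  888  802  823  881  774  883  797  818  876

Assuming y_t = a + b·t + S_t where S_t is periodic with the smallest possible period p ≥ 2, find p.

5

First differences y_{t+1} − y_t: -107, 109, -86, 21, 58, -107, 109, -86, 21, 58, -107, 109, …
The difference pattern repeats every 5 terms and not for any smaller step, so p = 5.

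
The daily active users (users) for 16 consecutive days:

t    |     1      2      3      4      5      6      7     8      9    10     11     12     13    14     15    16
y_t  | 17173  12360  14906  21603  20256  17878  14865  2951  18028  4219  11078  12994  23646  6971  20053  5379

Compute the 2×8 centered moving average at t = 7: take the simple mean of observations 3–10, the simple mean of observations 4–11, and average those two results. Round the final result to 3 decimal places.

Sum over 3–10: 14906 + 21603 + 20256 + 17878 + 14865 + 2951 + 18028 + 4219 = 114706
Sum over 4–11: 21603 + 20256 + 17878 + 14865 + 2951 + 18028 + 4219 + 11078 = 110878
CMA at t=7 = (114706 + 110878) / (2·8) = 225584 / 16 = 14099.000

14099.000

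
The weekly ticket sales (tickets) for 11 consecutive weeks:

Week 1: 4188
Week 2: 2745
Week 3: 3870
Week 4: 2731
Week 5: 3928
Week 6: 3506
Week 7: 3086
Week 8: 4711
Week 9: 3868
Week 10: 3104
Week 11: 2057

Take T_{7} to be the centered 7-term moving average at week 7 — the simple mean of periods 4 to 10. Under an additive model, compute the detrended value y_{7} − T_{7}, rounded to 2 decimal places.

Trend T_7 = (2731 + 3928 + 3506 + 3086 + 4711 + 3868 + 3104) / 7 = 24934/7 = 3562.0000
Detrended value: 3086 − 3562.0000 = -476.00

-476.00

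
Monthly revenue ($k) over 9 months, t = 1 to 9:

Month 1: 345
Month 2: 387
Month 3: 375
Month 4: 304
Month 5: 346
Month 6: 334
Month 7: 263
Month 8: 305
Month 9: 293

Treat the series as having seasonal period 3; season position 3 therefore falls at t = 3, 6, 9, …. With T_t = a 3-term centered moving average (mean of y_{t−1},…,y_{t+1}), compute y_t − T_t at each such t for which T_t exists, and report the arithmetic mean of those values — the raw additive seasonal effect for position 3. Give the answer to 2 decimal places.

19.67

Season position 3 occurs at t = 3, 6 (where T_t is defined).
t=3: T_3 = 355.3333; y_3 − T_3 = 375 − 355.3333 = 19.6667
t=6: T_6 = 314.3333; y_6 − T_6 = 334 − 314.3333 = 19.6667
Mean deviation: (19.6667 + 19.6667) / 2 = 19.67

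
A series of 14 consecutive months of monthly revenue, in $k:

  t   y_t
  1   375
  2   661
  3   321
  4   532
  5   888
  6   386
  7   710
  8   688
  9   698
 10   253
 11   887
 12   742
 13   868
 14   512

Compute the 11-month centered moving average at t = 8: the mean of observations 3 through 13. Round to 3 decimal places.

Sum of periods 3–13: 321 + 532 + 888 + 386 + 710 + 688 + 698 + 253 + 887 + 742 + 868 = 6973
Divide by 11: 6973 / 11 = 633.909

633.909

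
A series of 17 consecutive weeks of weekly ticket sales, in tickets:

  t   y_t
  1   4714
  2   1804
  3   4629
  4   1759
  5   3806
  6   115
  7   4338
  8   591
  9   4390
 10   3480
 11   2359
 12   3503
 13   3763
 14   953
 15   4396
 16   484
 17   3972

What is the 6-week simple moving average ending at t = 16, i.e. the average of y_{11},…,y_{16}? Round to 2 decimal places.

Sum of periods 11–16: 2359 + 3503 + 3763 + 953 + 4396 + 484 = 15458
Divide by 6: 15458 / 6 = 2576.33

2576.33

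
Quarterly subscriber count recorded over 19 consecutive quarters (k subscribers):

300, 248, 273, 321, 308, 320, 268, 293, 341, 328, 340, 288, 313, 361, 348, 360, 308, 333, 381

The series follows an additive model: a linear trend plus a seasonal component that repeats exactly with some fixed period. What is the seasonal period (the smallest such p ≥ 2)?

First differences y_{t+1} − y_t: -52, 25, 48, -13, 12, -52, 25, 48, -13, 12, -52, 25, …
The difference pattern repeats every 5 terms and not for any smaller step, so p = 5.

5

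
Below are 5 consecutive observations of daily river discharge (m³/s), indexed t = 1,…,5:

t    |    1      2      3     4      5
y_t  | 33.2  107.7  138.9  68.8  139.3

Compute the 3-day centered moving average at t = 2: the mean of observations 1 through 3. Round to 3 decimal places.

Sum of periods 1–3: 33.2 + 107.7 + 138.9 = 279.8
Divide by 3: 279.8 / 3 = 93.267

93.267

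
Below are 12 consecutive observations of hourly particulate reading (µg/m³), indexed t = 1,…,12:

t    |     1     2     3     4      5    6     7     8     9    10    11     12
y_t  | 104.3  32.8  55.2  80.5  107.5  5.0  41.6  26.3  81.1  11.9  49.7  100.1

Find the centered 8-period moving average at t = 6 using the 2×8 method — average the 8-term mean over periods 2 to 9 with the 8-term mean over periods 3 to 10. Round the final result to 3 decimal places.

52.444

Sum over 2–9: 32.8 + 55.2 + 80.5 + 107.5 + 5.0 + 41.6 + 26.3 + 81.1 = 430.0
Sum over 3–10: 55.2 + 80.5 + 107.5 + 5.0 + 41.6 + 26.3 + 81.1 + 11.9 = 409.1
CMA at t=6 = (430.0 + 409.1) / (2·8) = 839.1 / 16 = 52.444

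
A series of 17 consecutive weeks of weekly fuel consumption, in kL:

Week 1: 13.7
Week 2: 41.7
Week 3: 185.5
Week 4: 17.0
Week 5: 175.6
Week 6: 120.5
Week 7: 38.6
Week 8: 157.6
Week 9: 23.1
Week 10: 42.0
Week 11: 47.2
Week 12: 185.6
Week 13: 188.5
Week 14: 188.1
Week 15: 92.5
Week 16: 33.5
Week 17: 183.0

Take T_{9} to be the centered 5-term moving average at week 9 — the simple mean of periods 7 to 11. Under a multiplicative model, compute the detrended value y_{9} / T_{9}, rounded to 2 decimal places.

0.37

Trend T_9 = (38.6 + 157.6 + 23.1 + 42.0 + 47.2) / 5 = 308.5/5 = 61.7000
Ratio to trend: 23.1 / 61.7000 = 0.37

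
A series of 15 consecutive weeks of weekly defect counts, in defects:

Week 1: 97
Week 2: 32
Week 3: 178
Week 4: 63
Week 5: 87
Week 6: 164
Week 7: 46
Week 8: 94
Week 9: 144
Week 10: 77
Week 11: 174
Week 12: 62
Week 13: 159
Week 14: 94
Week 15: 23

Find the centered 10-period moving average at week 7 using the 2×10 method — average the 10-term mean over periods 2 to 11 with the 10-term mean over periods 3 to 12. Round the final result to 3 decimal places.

107.400

Sum over 2–11: 32 + 178 + 63 + 87 + 164 + 46 + 94 + 144 + 77 + 174 = 1059
Sum over 3–12: 178 + 63 + 87 + 164 + 46 + 94 + 144 + 77 + 174 + 62 = 1089
CMA at t=7 = (1059 + 1089) / (2·10) = 2148 / 20 = 107.400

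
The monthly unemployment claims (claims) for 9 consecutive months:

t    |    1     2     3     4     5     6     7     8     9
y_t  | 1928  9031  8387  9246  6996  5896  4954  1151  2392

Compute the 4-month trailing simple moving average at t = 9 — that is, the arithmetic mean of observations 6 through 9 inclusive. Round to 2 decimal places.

3598.25

Sum of periods 6–9: 5896 + 4954 + 1151 + 2392 = 14393
Divide by 4: 14393 / 4 = 3598.25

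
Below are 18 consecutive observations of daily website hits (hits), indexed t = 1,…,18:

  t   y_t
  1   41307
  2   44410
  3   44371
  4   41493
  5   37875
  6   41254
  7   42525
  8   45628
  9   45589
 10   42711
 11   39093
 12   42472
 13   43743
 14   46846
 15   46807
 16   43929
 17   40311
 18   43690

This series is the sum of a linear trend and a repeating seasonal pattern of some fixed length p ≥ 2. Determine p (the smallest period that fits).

6

First differences y_{t+1} − y_t: 3103, -39, -2878, -3618, 3379, 1271, 3103, -39, -2878, -3618, 3379, 1271, 3103, -39, …
The difference pattern repeats every 6 terms and not for any smaller step, so p = 6.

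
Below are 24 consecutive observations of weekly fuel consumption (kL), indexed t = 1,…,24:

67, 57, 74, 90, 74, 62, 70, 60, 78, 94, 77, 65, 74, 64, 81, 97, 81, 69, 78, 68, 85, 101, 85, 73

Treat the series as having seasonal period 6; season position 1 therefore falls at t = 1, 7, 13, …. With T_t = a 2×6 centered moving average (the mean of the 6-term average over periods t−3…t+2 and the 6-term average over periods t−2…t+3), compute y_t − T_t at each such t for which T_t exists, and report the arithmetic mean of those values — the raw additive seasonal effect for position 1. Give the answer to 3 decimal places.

Season position 1 occurs at t = 7, 13, 19 (where T_t is defined).
t=7: T_7 = 72.66667; y_7 − T_7 = 70 − 72.66667 = -2.66667
t=13: T_13 = 76.08333; y_13 − T_13 = 74 − 76.08333 = -2.08333
t=19: T_19 = 80.00000; y_19 − T_19 = 78 − 80.00000 = -2.00000
Mean deviation: (-2.66667 + -2.08333 + -2.00000) / 3 = -2.250

-2.250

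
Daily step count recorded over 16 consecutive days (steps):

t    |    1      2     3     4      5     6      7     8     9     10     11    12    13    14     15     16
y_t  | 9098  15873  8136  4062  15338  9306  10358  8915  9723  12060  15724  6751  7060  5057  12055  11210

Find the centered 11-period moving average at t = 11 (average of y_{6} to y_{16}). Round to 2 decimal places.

9838.09

Sum of periods 6–16: 9306 + 10358 + 8915 + 9723 + 12060 + 15724 + 6751 + 7060 + 5057 + 12055 + 11210 = 108219
Divide by 11: 108219 / 11 = 9838.09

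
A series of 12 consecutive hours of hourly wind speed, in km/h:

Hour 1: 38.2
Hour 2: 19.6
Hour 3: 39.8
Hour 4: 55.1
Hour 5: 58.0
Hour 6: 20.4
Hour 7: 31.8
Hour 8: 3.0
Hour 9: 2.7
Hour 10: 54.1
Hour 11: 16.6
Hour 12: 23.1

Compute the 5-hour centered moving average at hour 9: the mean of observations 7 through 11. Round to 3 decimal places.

Sum of periods 7–11: 31.8 + 3.0 + 2.7 + 54.1 + 16.6 = 108.2
Divide by 5: 108.2 / 5 = 21.640

21.640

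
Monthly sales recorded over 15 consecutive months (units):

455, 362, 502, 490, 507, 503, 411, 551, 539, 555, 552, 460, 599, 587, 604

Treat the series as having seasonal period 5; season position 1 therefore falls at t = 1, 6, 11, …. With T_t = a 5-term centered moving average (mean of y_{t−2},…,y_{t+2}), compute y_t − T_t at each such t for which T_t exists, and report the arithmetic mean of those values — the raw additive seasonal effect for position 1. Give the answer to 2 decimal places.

10.80

Season position 1 occurs at t = 6, 11 (where T_t is defined).
t=6: T_6 = 492.4000; y_6 − T_6 = 503 − 492.4000 = 10.6000
t=11: T_11 = 541.0000; y_11 − T_11 = 552 − 541.0000 = 11.0000
Mean deviation: (10.6000 + 11.0000) / 2 = 10.80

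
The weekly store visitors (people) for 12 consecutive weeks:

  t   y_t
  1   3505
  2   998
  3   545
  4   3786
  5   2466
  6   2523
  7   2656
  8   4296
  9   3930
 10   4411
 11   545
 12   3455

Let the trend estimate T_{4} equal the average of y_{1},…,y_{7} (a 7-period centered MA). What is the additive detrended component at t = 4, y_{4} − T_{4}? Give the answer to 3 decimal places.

Trend T_4 = (3505 + 998 + 545 + 3786 + 2466 + 2523 + 2656) / 7 = 16479/7 = 2354.14286
Detrended value: 3786 − 2354.14286 = 1431.857

1431.857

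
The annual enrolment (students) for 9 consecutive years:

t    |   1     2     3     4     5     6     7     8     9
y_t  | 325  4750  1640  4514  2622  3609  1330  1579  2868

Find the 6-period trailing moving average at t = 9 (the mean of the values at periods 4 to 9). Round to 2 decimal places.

2753.67

Sum of periods 4–9: 4514 + 2622 + 3609 + 1330 + 1579 + 2868 = 16522
Divide by 6: 16522 / 6 = 2753.67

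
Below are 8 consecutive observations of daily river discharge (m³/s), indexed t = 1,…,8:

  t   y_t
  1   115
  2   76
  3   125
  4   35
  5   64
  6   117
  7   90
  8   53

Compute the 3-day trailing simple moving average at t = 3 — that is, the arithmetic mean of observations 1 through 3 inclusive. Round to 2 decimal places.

105.33

Sum of periods 1–3: 115 + 76 + 125 = 316
Divide by 3: 316 / 3 = 105.33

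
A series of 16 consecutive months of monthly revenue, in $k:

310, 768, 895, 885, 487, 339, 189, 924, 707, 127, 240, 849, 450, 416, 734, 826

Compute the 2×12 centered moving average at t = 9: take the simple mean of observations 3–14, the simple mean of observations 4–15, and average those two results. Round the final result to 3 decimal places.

Sum over 3–14: 895 + 885 + 487 + 339 + 189 + 924 + 707 + 127 + 240 + 849 + 450 + 416 = 6508
Sum over 4–15: 885 + 487 + 339 + 189 + 924 + 707 + 127 + 240 + 849 + 450 + 416 + 734 = 6347
CMA at t=9 = (6508 + 6347) / (2·12) = 12855 / 24 = 535.625

535.625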